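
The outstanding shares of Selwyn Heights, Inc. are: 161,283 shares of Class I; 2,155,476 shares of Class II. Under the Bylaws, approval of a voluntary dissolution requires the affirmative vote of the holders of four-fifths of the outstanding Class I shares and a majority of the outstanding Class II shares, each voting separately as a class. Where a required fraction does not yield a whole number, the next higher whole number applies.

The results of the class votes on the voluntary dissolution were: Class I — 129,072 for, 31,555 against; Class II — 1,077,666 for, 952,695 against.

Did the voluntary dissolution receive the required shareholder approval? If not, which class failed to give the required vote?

Class I: 4/5 of 161283 = 129026.40, rounded up to 129027; 129,027 required, 129,072 in favor — approved.
Class II: a majority of 2155476 is 1077739; 1,077,739 required, 1,077,666 in favor — not approved.

Not approved — the Class II shares did not give the required vote.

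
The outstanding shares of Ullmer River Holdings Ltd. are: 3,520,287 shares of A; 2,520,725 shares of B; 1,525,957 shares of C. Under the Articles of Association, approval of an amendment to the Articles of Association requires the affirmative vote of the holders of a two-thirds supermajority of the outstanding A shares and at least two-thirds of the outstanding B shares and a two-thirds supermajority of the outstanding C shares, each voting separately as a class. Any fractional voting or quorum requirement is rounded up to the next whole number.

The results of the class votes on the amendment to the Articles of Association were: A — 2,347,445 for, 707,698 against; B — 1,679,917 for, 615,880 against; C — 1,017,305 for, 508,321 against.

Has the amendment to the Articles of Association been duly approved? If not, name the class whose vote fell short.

A: 2/3 of 3520287 = 2346858; 2,346,858 required, 2,347,445 in favor — approved.
B: 2/3 of 2520725 = 1680483.33, rounded up to 1680484; 1,680,484 required, 1,679,917 in favor — not approved.
C: 2/3 of 1525957 = 1017304.67, rounded up to 1017305; 1,017,305 required, 1,017,305 in favor — approved.

Not approved — the B shares did not give the required vote.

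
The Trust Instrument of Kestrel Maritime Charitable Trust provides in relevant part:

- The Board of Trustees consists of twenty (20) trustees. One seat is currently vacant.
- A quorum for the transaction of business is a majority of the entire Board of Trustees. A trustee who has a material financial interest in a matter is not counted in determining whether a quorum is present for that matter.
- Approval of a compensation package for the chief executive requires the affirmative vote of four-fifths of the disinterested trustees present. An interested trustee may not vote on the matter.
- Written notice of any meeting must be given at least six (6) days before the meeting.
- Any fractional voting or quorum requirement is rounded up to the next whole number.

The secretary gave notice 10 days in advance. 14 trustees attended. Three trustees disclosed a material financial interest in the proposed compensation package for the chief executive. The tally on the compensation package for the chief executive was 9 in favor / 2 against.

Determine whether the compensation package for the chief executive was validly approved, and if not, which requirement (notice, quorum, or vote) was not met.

Valid — all requirements satisfied.

Notice: 10 days given; 6 required (10 ≥ 6). Satisfied.
Quorum: 14 present, but the 3 interested trustees do not count, leaving 11. Quorum is 11. Satisfied.
Vote: the compensation package for the chief executive requires four-fifths of the disinterested trustees present (14 − 3 = 11). 4/5 of 11 = 8.80, rounded up to 9, so 9 affirmative votes are needed; 9 voted in favor. Satisfied.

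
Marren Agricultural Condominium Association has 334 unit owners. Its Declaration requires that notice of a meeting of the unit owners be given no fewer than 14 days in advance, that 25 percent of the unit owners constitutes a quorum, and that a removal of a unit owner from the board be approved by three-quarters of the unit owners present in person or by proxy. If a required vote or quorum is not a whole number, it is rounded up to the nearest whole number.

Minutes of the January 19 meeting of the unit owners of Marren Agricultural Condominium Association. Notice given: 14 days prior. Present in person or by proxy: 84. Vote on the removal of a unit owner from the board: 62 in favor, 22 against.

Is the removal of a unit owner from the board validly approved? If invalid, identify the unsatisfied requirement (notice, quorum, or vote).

Notice: 14 days given; 14 required. Satisfied.
Quorum: 25% of 334 = 83.50, rounded up to 84; 84 present. Satisfied.
Vote: requires three-fourths of those present (84); 3/4 of 84 = 63, so 63 needed; 62 in favor. Not satisfied.

Invalid — vote requirement not satisfied.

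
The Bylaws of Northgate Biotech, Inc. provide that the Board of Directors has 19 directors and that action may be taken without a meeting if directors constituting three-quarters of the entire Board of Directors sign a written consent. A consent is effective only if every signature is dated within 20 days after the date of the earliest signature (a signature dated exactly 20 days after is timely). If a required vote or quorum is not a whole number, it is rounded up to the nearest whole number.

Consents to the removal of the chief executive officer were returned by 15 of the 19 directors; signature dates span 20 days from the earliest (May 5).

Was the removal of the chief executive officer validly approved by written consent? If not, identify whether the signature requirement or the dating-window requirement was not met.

Signatures required: three-quarters of 19 — 3/4 of 19 = 14.25, rounded up to 15, so 15 needed; 15 signed. Sufficient.
Dating window: the latest signature is 20 days after the earliest; the limit is 20 days. Within the window.

Effective — both the signature and dating-window requirements are satisfied.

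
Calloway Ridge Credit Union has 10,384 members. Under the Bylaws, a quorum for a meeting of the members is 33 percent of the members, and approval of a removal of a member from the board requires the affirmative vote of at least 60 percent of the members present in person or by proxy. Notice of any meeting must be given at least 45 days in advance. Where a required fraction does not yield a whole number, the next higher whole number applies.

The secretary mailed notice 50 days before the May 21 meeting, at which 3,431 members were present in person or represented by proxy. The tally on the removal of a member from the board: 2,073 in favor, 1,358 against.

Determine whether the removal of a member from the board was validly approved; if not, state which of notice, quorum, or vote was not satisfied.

Valid — all requirements satisfied.

Notice: 50 days given; 45 required. Satisfied.
Quorum: 33% of 10,384 = 3,426.72, rounded up to 3,427; 3,431 present. Satisfied.
Vote: requires three-fifths of those present (3,431); 3/5 of 3431 = 2058.60, rounded up to 2059, so 2,059 needed; 2,073 in favor. Satisfied.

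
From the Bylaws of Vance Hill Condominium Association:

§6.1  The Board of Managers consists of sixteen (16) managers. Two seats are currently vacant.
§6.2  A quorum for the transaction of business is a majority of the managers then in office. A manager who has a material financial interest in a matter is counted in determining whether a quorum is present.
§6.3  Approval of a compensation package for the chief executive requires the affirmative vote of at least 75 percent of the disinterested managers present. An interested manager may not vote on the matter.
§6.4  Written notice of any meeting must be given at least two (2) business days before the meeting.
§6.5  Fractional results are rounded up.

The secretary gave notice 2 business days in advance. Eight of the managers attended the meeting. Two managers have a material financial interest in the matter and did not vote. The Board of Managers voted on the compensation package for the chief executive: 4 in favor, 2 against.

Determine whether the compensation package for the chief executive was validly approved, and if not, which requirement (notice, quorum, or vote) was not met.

Notice: 2 business days given; 2 required (2 ≥ 2). Satisfied.
Quorum: 8 present (interested managers count toward quorum); quorum is 8. Satisfied.
Vote: the compensation package for the chief executive requires three-fourths of the disinterested managers present (8 − 2 = 6). 3/4 of 6 = 4.50, rounded up to 5, so 5 affirmative votes are needed; 4 voted in favor. Not satisfied.

Invalid — vote requirement not satisfied.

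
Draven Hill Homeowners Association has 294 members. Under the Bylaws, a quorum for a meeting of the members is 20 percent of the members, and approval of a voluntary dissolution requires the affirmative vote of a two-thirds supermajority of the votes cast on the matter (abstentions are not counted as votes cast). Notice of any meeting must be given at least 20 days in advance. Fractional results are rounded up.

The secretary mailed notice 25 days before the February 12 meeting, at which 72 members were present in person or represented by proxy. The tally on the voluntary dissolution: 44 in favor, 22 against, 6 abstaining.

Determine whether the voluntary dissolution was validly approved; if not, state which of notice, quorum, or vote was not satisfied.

Notice: 25 days given; 20 required. Satisfied.
Quorum: 20% of 294 = 58.80, rounded up to 59; 72 present. Satisfied.
Vote: requires two-thirds of the votes cast (72 − 6 abstaining = 66); 2/3 of 66 = 44, so 44 needed; 44 in favor. Satisfied.

Valid — all requirements satisfied.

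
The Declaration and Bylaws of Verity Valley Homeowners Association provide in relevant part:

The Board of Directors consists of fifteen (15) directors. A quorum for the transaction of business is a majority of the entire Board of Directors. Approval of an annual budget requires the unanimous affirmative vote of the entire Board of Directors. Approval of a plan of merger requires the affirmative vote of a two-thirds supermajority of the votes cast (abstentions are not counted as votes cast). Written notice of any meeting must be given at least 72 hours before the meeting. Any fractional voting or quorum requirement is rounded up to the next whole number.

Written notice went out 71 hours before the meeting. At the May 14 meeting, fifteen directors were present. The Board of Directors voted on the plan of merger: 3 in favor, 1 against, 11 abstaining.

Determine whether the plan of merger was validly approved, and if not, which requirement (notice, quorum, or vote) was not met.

Invalid — notice requirement not satisfied.

Notice: 71 hours given; 72 required (71 < 72). Not satisfied.
Quorum: 15 present; quorum is 8. Satisfied.
Vote: the plan of merger requires two-thirds of the votes cast (15 present − 11 abstaining = 4). 2/3 of 4 = 2.67, rounded up to 3, so 3 affirmative votes are needed; 3 voted in favor. Satisfied.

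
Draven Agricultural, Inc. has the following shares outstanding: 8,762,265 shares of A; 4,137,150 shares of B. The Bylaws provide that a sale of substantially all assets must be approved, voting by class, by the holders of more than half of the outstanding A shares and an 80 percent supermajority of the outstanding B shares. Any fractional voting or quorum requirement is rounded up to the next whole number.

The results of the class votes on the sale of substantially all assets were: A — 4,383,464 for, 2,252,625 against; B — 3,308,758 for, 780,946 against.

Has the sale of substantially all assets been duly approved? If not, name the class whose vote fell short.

Not approved — the B shares did not give the required vote.

A: a majority of 8762265 is 4381133; 4,381,133 required, 4,383,464 in favor — approved.
B: 4/5 of 4137150 = 3309720; 3,309,720 required, 3,308,758 in favor — not approved.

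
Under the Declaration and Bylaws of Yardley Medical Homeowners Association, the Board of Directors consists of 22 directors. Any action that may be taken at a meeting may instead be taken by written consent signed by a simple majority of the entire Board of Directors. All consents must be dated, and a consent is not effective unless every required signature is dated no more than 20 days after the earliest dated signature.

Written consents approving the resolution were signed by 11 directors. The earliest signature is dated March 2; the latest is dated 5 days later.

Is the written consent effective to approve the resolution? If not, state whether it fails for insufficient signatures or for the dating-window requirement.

Not effective — insufficient signatures.

Signatures required: a simple majority of 22 — a majority of 22 is 12, so 12 needed; 11 signed. Insufficient.
Dating window: the latest signature is 5 days after the earliest; the limit is 20 days. Within the window.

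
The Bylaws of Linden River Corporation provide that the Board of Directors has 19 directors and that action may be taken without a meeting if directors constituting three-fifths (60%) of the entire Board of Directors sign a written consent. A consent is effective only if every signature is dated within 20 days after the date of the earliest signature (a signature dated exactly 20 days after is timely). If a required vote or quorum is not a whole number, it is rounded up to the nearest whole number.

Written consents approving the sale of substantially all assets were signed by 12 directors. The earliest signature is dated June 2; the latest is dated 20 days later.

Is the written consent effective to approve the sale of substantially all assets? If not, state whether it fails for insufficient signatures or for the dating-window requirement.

Signatures required: three-fifths (60%) of 19 — 3/5 of 19 = 11.40, rounded up to 12, so 12 needed; 12 signed. Sufficient.
Dating window: the latest signature is 20 days after the earliest; the limit is 20 days. Within the window.

Effective — both the signature and dating-window requirements are satisfied.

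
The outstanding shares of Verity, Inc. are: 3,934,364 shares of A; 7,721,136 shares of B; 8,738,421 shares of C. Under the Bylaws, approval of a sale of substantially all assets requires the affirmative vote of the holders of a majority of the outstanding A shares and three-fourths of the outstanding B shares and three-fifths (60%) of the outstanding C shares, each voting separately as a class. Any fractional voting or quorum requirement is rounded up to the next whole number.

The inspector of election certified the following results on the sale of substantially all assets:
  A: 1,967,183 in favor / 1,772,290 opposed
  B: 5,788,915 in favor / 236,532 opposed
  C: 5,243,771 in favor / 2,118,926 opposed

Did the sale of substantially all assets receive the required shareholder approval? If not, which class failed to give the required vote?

A: a majority of 3934364 is 1967183; 1,967,183 required, 1,967,183 in favor — approved.
B: 3/4 of 7721136 = 5790852; 5,790,852 required, 5,788,915 in favor — not approved.
C: 3/5 of 8738421 = 5243052.60, rounded up to 5243053; 5,243,053 required, 5,243,771 in favor — approved.

Not approved — the B shares did not give the required vote.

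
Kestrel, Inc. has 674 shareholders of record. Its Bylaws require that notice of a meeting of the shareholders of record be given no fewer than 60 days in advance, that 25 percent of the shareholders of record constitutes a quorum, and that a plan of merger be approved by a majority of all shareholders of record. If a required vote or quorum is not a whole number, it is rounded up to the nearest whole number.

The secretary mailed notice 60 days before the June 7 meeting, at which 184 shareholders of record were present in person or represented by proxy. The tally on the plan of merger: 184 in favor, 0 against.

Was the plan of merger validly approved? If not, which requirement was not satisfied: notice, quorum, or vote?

Notice: 60 days given; 60 required. Satisfied.
Quorum: 25% of 674 = 168.50, rounded up to 169; 184 present. Satisfied.
Vote: requires a majority of all shareholders of record (674); a majority of 674 is 338, so 338 needed; 184 in favor. Not satisfied.

Invalid — vote requirement not satisfied.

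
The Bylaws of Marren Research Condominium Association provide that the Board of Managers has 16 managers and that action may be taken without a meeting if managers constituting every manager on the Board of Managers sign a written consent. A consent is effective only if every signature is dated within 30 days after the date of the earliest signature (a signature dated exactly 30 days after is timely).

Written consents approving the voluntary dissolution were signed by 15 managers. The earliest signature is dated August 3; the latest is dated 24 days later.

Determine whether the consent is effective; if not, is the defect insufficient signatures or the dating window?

Signatures required: all of 16 — unanimous means all 16, so 16 needed; 15 signed. Insufficient.
Dating window: the latest signature is 24 days after the earliest; the limit is 30 days. Within the window.

Not effective — insufficient signatures.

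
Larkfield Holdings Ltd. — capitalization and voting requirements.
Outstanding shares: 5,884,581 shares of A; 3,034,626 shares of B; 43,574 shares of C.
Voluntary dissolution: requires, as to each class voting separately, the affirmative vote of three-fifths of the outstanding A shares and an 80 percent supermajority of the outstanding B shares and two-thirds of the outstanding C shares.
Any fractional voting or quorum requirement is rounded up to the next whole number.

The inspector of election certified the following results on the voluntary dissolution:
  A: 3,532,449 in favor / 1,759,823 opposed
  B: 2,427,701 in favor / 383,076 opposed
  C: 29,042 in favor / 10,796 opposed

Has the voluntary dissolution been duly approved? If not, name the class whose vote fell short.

A: 3/5 of 5884581 = 3530748.60, rounded up to 3530749; 3,530,749 required, 3,532,449 in favor — approved.
B: 4/5 of 3034626 = 2427700.80, rounded up to 2427701; 2,427,701 required, 2,427,701 in favor — approved.
C: 2/3 of 43574 = 29049.33, rounded up to 29050; 29,050 required, 29,042 in favor — not approved.

Not approved — the C shares did not give the required vote.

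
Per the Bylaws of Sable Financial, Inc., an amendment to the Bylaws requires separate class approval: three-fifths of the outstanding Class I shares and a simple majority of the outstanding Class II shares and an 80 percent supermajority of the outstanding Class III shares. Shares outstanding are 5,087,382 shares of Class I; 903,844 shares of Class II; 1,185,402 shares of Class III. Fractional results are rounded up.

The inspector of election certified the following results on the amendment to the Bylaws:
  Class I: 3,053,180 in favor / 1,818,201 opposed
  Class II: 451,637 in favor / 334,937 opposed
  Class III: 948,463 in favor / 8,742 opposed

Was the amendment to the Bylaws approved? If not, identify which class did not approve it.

Class I: 3/5 of 5087382 = 3052429.20, rounded up to 3052430; 3,052,430 required, 3,053,180 in favor — approved.
Class II: a majority of 903844 is 451923; 451,923 required, 451,637 in favor — not approved.
Class III: 4/5 of 1185402 = 948321.60, rounded up to 948322; 948,322 required, 948,463 in favor — approved.

Not approved — the Class II shares did not give the required vote.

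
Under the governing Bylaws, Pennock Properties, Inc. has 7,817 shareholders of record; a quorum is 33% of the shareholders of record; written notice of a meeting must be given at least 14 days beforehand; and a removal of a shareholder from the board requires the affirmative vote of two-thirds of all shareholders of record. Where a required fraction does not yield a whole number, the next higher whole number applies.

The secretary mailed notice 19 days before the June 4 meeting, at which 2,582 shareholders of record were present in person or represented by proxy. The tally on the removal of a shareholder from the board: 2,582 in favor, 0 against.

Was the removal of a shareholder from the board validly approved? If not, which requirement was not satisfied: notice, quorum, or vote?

Invalid — vote requirement not satisfied.

Notice: 19 days given; 14 required. Satisfied.
Quorum: 33% of 7,817 = 2,579.61, rounded up to 2,580; 2,582 present. Satisfied.
Vote: requires two-thirds of all shareholders of record (7,817); 2/3 of 7817 = 5211.33, rounded up to 5212, so 5,212 needed; 2,582 in favor. Not satisfied.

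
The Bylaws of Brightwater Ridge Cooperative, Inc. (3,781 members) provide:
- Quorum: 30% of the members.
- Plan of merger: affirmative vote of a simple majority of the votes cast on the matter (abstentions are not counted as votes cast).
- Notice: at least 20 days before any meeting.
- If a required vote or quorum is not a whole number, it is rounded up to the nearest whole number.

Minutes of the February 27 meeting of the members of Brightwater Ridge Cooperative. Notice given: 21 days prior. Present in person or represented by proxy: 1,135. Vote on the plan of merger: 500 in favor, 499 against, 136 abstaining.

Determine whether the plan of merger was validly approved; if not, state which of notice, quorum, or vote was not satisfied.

Notice: 21 days given; 20 required. Satisfied.
Quorum: 30% of 3,781 = 1,134.30, rounded up to 1,135; 1,135 present. Satisfied.
Vote: requires a majority of the votes cast (1,135 − 136 abstaining = 999); a majority of 999 is 500, so 500 needed; 500 in favor. Satisfied.

Valid — all requirements satisfied.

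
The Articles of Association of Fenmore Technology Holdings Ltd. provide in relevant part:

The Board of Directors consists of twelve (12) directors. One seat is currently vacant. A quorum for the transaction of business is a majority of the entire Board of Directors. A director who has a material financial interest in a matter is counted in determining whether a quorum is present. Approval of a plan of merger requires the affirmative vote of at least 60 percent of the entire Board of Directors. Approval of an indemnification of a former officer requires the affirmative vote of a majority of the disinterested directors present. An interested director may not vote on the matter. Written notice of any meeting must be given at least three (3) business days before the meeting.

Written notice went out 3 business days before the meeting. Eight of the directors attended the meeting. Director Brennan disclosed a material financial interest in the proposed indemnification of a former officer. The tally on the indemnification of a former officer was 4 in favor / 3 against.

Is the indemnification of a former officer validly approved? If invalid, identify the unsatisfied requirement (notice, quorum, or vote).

Valid — all requirements satisfied.

Notice: 3 business days given; 3 required (3 ≥ 3). Satisfied.
Quorum: 8 present (interested directors count toward quorum); quorum is 7. Satisfied.
Vote: the indemnification of a former officer requires a majority of the disinterested directors present (8 − 1 = 7). A majority of 7 is 4, so 4 affirmative votes are needed; 4 voted in favor. Satisfied.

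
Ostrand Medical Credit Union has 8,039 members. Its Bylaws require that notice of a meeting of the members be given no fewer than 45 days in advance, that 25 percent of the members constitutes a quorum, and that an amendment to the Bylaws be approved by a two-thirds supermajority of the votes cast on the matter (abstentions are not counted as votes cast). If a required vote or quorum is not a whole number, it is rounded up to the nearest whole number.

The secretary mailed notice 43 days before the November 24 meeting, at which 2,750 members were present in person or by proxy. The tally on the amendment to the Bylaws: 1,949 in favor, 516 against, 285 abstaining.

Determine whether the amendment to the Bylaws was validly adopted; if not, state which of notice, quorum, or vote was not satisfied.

Invalid — notice requirement not satisfied.

Notice: 43 days given; 45 required. Not satisfied.
Quorum: 25% of 8,039 = 2,009.75, rounded up to 2,010; 2,750 present. Satisfied.
Vote: requires two-thirds of the votes cast (2,750 − 285 abstaining = 2,465); 2/3 of 2465 = 1643.33, rounded up to 1644, so 1,644 needed; 1,949 in favor. Satisfied.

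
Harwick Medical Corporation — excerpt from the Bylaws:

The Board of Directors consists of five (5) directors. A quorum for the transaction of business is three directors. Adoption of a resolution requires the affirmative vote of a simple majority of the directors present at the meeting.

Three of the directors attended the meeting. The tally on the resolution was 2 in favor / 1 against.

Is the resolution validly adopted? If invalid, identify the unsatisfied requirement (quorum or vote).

Valid — all requirements satisfied.

Quorum: 3 present; quorum is 3. Satisfied.
Vote: the resolution requires a majority of the directors present (3). A majority of 3 is 2, so 2 affirmative votes are needed; 2 voted in favor. Satisfied.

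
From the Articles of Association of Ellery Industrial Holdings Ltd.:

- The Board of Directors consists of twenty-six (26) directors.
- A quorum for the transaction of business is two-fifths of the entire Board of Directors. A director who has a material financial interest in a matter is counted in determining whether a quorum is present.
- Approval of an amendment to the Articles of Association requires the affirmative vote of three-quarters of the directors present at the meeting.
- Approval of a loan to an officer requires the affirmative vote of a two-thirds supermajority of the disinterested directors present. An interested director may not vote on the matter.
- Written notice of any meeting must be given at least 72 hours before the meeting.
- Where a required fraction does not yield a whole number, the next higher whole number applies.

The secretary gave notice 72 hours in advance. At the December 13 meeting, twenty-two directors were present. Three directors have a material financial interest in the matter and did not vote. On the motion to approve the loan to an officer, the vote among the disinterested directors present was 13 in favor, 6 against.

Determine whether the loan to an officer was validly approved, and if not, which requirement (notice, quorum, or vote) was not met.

Notice: 72 hours given; 72 required (72 ≥ 72). Satisfied.
Quorum: 22 present (interested directors count toward quorum); quorum is 11. Satisfied.
Vote: the loan to an officer requires two-thirds of the disinterested directors present (22 − 3 = 19). 2/3 of 19 = 12.67, rounded up to 13, so 13 affirmative votes are needed; 13 voted in favor. Satisfied.

Valid — all requirements satisfied.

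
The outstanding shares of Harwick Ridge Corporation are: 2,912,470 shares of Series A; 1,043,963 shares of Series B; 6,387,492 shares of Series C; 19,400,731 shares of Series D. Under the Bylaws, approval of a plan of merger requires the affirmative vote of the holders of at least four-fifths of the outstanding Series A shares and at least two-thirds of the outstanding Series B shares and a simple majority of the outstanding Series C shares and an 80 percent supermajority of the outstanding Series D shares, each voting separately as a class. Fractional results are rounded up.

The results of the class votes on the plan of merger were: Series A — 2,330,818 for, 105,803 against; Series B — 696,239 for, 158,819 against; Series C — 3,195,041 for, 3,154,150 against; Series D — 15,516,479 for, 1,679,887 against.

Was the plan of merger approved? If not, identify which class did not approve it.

Not approved — the Series D shares did not give the required vote.

Series A: 4/5 of 2912470 = 2329976; 2,329,976 required, 2,330,818 in favor — approved.
Series B: 2/3 of 1043963 = 695975.33, rounded up to 695976; 695,976 required, 696,239 in favor — approved.
Series C: a majority of 6387492 is 3193747; 3,193,747 required, 3,195,041 in favor — approved.
Series D: 4/5 of 19400731 = 15520584.80, rounded up to 15520585; 15,520,585 required, 15,516,479 in favor — not approved.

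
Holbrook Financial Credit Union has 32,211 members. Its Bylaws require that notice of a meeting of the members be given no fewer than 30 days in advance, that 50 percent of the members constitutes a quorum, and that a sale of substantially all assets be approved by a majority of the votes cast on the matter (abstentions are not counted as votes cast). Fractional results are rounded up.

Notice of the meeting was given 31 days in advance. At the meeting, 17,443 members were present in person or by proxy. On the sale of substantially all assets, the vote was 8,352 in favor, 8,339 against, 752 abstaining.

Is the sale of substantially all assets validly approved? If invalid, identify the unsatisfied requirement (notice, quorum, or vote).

Notice: 31 days given; 30 required. Satisfied.
Quorum: 50% of 32,211 = 16,105.50, rounded up to 16,106; 17,443 present. Satisfied.
Vote: requires a majority of the votes cast (17,443 − 752 abstaining = 16,691); a majority of 16691 is 8346, so 8,346 needed; 8,352 in favor. Satisfied.

Valid — all requirements satisfied.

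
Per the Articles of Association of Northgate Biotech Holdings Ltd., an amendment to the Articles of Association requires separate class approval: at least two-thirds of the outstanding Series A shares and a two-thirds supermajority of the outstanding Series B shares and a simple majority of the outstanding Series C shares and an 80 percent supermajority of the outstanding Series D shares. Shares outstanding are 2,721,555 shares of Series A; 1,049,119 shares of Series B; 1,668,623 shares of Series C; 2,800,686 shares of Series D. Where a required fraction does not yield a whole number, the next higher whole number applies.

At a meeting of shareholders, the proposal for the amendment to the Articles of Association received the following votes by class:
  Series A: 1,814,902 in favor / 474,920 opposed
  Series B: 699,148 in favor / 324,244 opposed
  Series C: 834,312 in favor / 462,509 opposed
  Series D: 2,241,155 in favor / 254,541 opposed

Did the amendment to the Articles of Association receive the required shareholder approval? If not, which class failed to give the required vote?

Series A: 2/3 of 2721555 = 1814370; 1,814,370 required, 1,814,902 in favor — approved.
Series B: 2/3 of 1049119 = 699412.67, rounded up to 699413; 699,413 required, 699,148 in favor — not approved.
Series C: a majority of 1668623 is 834312; 834,312 required, 834,312 in favor — approved.
Series D: 4/5 of 2800686 = 2240548.80, rounded up to 2240549; 2,240,549 required, 2,241,155 in favor — approved.

Not approved — the Series B shares did not give the required vote.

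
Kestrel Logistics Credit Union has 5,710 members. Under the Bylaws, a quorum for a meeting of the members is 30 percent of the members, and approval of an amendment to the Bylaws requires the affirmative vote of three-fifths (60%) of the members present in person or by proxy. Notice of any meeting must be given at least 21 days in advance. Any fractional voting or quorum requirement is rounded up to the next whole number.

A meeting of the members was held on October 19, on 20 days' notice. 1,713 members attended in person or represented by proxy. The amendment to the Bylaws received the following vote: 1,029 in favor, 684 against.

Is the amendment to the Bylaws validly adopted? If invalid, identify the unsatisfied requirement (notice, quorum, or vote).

Notice: 20 days given; 21 required. Not satisfied.
Quorum: 30% of 5,710 = 1,713; 1,713 present. Satisfied.
Vote: requires three-fifths of those present (1,713); 3/5 of 1713 = 1027.80, rounded up to 1028, so 1,028 needed; 1,029 in favor. Satisfied.

Invalid — notice requirement not satisfied.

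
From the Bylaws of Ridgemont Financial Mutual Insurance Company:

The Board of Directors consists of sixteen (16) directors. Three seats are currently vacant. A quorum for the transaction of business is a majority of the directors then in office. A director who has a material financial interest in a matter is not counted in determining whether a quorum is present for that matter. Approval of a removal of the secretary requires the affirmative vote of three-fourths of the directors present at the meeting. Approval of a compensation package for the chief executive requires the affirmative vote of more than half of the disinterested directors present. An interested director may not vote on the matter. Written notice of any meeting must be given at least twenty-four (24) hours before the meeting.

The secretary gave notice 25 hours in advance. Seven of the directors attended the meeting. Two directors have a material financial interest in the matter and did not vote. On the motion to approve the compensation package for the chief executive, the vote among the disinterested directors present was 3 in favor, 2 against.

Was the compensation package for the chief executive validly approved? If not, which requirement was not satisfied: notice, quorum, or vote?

Notice: 25 hours given; 24 required (25 ≥ 24). Satisfied.
Quorum: 7 present, but the 2 interested directors do not count, leaving 5. Quorum is 7. Not satisfied.
Vote: the compensation package for the chief executive requires a majority of the disinterested directors present (7 − 2 = 5). A majority of 5 is 3, so 3 affirmative votes are needed; 3 voted in favor. Satisfied. (Moot — without a quorum no business can be validly transacted.)

Invalid — quorum requirement not satisfied.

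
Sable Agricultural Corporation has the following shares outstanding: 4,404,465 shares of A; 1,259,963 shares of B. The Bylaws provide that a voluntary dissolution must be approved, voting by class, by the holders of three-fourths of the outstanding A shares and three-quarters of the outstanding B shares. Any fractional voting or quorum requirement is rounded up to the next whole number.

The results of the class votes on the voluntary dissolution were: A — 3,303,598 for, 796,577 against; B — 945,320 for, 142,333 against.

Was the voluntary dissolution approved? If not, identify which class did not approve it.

A: 3/4 of 4404465 = 3303348.75, rounded up to 3303349; 3,303,349 required, 3,303,598 in favor — approved.
B: 3/4 of 1259963 = 944972.25, rounded up to 944973; 944,973 required, 945,320 in favor — approved.

Approved — every class gave the required vote.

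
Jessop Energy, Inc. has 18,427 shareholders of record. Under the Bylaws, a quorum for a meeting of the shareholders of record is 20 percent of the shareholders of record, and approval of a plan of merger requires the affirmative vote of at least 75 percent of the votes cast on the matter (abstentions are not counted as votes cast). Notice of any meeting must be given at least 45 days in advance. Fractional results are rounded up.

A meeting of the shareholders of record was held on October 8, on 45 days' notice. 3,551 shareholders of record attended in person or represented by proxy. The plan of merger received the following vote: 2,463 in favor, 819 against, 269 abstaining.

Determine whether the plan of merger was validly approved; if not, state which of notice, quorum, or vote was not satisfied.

Invalid — quorum requirement not satisfied.

Notice: 45 days given; 45 required. Satisfied.
Quorum: 20% of 18,427 = 3,685.40, rounded up to 3,686; 3,551 present. Not satisfied.
Vote: requires three-fourths of the votes cast (3,551 − 269 abstaining = 3,282); 3/4 of 3282 = 2461.50, rounded up to 2462, so 2,462 needed; 2,463 in favor. Satisfied.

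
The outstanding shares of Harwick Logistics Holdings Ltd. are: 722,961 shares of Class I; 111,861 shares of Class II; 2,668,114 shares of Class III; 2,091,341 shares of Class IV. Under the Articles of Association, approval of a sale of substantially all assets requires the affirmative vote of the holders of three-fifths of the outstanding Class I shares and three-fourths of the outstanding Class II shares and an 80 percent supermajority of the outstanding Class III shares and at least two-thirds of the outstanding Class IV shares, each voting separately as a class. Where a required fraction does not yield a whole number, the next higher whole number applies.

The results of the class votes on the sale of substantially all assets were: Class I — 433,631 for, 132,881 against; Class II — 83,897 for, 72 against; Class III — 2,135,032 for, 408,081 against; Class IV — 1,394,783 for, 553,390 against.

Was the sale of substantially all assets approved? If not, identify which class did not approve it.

Class I: 3/5 of 722961 = 433776.60, rounded up to 433777; 433,777 required, 433,631 in favor — not approved.
Class II: 3/4 of 111861 = 83895.75, rounded up to 83896; 83,896 required, 83,897 in favor — approved.
Class III: 4/5 of 2668114 = 2134491.20, rounded up to 2134492; 2,134,492 required, 2,135,032 in favor — approved.
Class IV: 2/3 of 2091341 = 1394227.33, rounded up to 1394228; 1,394,228 required, 1,394,783 in favor — approved.

Not approved — the Class I shares did not give the required vote.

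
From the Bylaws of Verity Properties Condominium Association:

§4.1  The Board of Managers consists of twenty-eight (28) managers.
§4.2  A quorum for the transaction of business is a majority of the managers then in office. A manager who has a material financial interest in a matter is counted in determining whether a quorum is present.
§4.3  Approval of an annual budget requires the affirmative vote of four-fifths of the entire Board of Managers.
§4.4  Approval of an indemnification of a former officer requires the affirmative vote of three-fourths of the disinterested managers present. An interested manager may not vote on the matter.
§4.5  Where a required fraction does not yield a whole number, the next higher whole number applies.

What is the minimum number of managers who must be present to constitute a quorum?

A majority of 28 is 15.

15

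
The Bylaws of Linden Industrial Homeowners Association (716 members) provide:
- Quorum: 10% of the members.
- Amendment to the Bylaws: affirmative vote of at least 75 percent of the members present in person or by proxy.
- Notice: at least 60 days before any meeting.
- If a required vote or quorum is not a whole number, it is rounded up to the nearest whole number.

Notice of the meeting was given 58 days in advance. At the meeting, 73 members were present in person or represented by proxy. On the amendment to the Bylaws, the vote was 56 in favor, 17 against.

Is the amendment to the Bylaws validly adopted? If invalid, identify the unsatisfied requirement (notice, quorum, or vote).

Invalid — notice requirement not satisfied.

Notice: 58 days given; 60 required. Not satisfied.
Quorum: 10% of 716 = 71.60, rounded up to 72; 73 present. Satisfied.
Vote: requires three-fourths of those present (73); 3/4 of 73 = 54.75, rounded up to 55, so 55 needed; 56 in favor. Satisfied.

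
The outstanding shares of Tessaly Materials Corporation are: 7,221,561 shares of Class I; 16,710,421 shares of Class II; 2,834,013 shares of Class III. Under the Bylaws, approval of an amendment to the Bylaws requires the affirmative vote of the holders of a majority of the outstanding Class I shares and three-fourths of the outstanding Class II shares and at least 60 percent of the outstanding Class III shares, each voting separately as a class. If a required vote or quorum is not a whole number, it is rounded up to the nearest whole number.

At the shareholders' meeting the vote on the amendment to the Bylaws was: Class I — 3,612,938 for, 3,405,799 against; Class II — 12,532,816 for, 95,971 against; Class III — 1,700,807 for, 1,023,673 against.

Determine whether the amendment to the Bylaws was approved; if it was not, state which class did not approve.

Class I: a majority of 7221561 is 3610781; 3,610,781 required, 3,612,938 in favor — approved.
Class II: 3/4 of 16710421 = 12532815.75, rounded up to 12532816; 12,532,816 required, 12,532,816 in favor — approved.
Class III: 3/5 of 2834013 = 1700407.80, rounded up to 1700408; 1,700,408 required, 1,700,807 in favor — approved.

Approved — every class gave the required vote.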